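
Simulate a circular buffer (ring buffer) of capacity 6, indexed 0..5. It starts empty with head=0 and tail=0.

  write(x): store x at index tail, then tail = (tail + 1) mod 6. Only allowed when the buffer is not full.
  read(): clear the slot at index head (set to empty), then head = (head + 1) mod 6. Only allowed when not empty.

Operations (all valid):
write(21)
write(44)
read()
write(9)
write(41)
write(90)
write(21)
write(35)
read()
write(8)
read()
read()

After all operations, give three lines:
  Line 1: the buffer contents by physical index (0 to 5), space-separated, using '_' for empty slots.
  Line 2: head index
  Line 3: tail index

write(21): buf=[21 _ _ _ _ _], head=0, tail=1, size=1
write(44): buf=[21 44 _ _ _ _], head=0, tail=2, size=2
read(): buf=[_ 44 _ _ _ _], head=1, tail=2, size=1
write(9): buf=[_ 44 9 _ _ _], head=1, tail=3, size=2
write(41): buf=[_ 44 9 41 _ _], head=1, tail=4, size=3
write(90): buf=[_ 44 9 41 90 _], head=1, tail=5, size=4
write(21): buf=[_ 44 9 41 90 21], head=1, tail=0, size=5
write(35): buf=[35 44 9 41 90 21], head=1, tail=1, size=6
read(): buf=[35 _ 9 41 90 21], head=2, tail=1, size=5
write(8): buf=[35 8 9 41 90 21], head=2, tail=2, size=6
read(): buf=[35 8 _ 41 90 21], head=3, tail=2, size=5
read(): buf=[35 8 _ _ 90 21], head=4, tail=2, size=4

Answer: 35 8 _ _ 90 21
4
2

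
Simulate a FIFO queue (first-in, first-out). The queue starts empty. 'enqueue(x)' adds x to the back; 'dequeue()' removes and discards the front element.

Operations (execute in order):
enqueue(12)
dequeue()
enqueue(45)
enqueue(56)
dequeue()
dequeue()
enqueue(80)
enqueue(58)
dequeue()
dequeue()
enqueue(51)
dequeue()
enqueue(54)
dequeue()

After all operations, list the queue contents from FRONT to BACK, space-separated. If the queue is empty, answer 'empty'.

enqueue(12): [12]
dequeue(): []
enqueue(45): [45]
enqueue(56): [45, 56]
dequeue(): [56]
dequeue(): []
enqueue(80): [80]
enqueue(58): [80, 58]
dequeue(): [58]
dequeue(): []
enqueue(51): [51]
dequeue(): []
enqueue(54): [54]
dequeue(): []

Answer: empty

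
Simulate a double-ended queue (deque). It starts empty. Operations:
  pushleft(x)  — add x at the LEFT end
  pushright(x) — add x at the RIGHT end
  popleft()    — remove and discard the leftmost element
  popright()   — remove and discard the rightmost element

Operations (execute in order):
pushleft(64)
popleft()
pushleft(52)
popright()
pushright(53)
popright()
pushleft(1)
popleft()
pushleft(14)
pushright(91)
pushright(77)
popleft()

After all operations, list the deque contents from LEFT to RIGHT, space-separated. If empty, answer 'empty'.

Answer: 91 77

Derivation:
pushleft(64): [64]
popleft(): []
pushleft(52): [52]
popright(): []
pushright(53): [53]
popright(): []
pushleft(1): [1]
popleft(): []
pushleft(14): [14]
pushright(91): [14, 91]
pushright(77): [14, 91, 77]
popleft(): [91, 77]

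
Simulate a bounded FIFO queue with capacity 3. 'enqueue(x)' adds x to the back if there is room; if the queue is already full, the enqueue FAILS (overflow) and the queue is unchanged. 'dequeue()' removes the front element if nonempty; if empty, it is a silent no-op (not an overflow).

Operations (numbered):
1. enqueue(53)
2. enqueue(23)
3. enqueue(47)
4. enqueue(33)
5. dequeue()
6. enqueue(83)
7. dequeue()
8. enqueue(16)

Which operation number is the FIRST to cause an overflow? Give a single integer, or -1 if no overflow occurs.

Answer: 4

Derivation:
1. enqueue(53): size=1
2. enqueue(23): size=2
3. enqueue(47): size=3
4. enqueue(33): size=3=cap → OVERFLOW (fail)
5. dequeue(): size=2
6. enqueue(83): size=3
7. dequeue(): size=2
8. enqueue(16): size=3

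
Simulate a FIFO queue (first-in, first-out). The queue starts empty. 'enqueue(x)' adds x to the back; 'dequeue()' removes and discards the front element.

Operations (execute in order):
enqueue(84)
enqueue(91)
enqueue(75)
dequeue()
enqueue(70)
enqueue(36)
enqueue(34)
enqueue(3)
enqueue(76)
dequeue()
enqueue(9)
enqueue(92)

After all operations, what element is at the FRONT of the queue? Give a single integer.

Answer: 75

Derivation:
enqueue(84): queue = [84]
enqueue(91): queue = [84, 91]
enqueue(75): queue = [84, 91, 75]
dequeue(): queue = [91, 75]
enqueue(70): queue = [91, 75, 70]
enqueue(36): queue = [91, 75, 70, 36]
enqueue(34): queue = [91, 75, 70, 36, 34]
enqueue(3): queue = [91, 75, 70, 36, 34, 3]
enqueue(76): queue = [91, 75, 70, 36, 34, 3, 76]
dequeue(): queue = [75, 70, 36, 34, 3, 76]
enqueue(9): queue = [75, 70, 36, 34, 3, 76, 9]
enqueue(92): queue = [75, 70, 36, 34, 3, 76, 9, 92]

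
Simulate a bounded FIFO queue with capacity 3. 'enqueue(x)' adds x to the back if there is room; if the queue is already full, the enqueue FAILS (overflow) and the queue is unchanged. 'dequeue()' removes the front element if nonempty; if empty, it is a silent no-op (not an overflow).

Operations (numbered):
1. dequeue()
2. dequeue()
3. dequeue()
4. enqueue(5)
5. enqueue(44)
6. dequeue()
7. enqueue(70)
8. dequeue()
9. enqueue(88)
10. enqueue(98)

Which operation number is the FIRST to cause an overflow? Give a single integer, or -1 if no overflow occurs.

1. dequeue(): empty, no-op, size=0
2. dequeue(): empty, no-op, size=0
3. dequeue(): empty, no-op, size=0
4. enqueue(5): size=1
5. enqueue(44): size=2
6. dequeue(): size=1
7. enqueue(70): size=2
8. dequeue(): size=1
9. enqueue(88): size=2
10. enqueue(98): size=3

Answer: -1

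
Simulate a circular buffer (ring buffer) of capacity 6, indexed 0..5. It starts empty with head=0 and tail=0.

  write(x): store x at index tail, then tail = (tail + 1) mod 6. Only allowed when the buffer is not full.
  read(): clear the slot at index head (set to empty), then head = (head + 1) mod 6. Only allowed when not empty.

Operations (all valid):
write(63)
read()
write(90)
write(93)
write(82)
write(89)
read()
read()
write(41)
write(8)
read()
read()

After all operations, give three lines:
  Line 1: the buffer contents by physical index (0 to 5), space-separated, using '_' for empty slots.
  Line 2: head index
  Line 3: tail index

write(63): buf=[63 _ _ _ _ _], head=0, tail=1, size=1
read(): buf=[_ _ _ _ _ _], head=1, tail=1, size=0
write(90): buf=[_ 90 _ _ _ _], head=1, tail=2, size=1
write(93): buf=[_ 90 93 _ _ _], head=1, tail=3, size=2
write(82): buf=[_ 90 93 82 _ _], head=1, tail=4, size=3
write(89): buf=[_ 90 93 82 89 _], head=1, tail=5, size=4
read(): buf=[_ _ 93 82 89 _], head=2, tail=5, size=3
read(): buf=[_ _ _ 82 89 _], head=3, tail=5, size=2
write(41): buf=[_ _ _ 82 89 41], head=3, tail=0, size=3
write(8): buf=[8 _ _ 82 89 41], head=3, tail=1, size=4
read(): buf=[8 _ _ _ 89 41], head=4, tail=1, size=3
read(): buf=[8 _ _ _ _ 41], head=5, tail=1, size=2

Answer: 8 _ _ _ _ 41
5
1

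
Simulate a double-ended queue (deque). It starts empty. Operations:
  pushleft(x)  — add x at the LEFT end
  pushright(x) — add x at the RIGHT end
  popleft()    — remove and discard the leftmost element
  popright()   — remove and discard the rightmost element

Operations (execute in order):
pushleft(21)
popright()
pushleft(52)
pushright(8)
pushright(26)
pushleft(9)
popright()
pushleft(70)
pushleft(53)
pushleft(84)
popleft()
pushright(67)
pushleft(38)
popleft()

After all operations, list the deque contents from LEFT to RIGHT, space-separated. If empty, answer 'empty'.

pushleft(21): [21]
popright(): []
pushleft(52): [52]
pushright(8): [52, 8]
pushright(26): [52, 8, 26]
pushleft(9): [9, 52, 8, 26]
popright(): [9, 52, 8]
pushleft(70): [70, 9, 52, 8]
pushleft(53): [53, 70, 9, 52, 8]
pushleft(84): [84, 53, 70, 9, 52, 8]
popleft(): [53, 70, 9, 52, 8]
pushright(67): [53, 70, 9, 52, 8, 67]
pushleft(38): [38, 53, 70, 9, 52, 8, 67]
popleft(): [53, 70, 9, 52, 8, 67]

Answer: 53 70 9 52 8 67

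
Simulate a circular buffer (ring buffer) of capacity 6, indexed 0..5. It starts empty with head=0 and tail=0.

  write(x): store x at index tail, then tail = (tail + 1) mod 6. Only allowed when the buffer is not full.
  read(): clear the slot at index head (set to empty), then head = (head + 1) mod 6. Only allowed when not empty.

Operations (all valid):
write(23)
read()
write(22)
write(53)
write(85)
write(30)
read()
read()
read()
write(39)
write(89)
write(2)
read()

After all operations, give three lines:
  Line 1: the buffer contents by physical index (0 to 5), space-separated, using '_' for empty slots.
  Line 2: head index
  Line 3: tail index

write(23): buf=[23 _ _ _ _ _], head=0, tail=1, size=1
read(): buf=[_ _ _ _ _ _], head=1, tail=1, size=0
write(22): buf=[_ 22 _ _ _ _], head=1, tail=2, size=1
write(53): buf=[_ 22 53 _ _ _], head=1, tail=3, size=2
write(85): buf=[_ 22 53 85 _ _], head=1, tail=4, size=3
write(30): buf=[_ 22 53 85 30 _], head=1, tail=5, size=4
read(): buf=[_ _ 53 85 30 _], head=2, tail=5, size=3
read(): buf=[_ _ _ 85 30 _], head=3, tail=5, size=2
read(): buf=[_ _ _ _ 30 _], head=4, tail=5, size=1
write(39): buf=[_ _ _ _ 30 39], head=4, tail=0, size=2
write(89): buf=[89 _ _ _ 30 39], head=4, tail=1, size=3
write(2): buf=[89 2 _ _ 30 39], head=4, tail=2, size=4
read(): buf=[89 2 _ _ _ 39], head=5, tail=2, size=3

Answer: 89 2 _ _ _ 39
5
2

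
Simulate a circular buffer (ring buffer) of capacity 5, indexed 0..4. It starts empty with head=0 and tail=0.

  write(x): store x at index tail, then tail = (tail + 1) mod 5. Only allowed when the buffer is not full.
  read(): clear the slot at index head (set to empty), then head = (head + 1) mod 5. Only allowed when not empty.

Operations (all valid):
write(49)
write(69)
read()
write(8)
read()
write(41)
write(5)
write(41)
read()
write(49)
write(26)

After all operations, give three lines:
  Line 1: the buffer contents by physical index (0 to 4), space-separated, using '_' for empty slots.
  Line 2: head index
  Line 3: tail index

write(49): buf=[49 _ _ _ _], head=0, tail=1, size=1
write(69): buf=[49 69 _ _ _], head=0, tail=2, size=2
read(): buf=[_ 69 _ _ _], head=1, tail=2, size=1
write(8): buf=[_ 69 8 _ _], head=1, tail=3, size=2
read(): buf=[_ _ 8 _ _], head=2, tail=3, size=1
write(41): buf=[_ _ 8 41 _], head=2, tail=4, size=2
write(5): buf=[_ _ 8 41 5], head=2, tail=0, size=3
write(41): buf=[41 _ 8 41 5], head=2, tail=1, size=4
read(): buf=[41 _ _ 41 5], head=3, tail=1, size=3
write(49): buf=[41 49 _ 41 5], head=3, tail=2, size=4
write(26): buf=[41 49 26 41 5], head=3, tail=3, size=5

Answer: 41 49 26 41 5
3
3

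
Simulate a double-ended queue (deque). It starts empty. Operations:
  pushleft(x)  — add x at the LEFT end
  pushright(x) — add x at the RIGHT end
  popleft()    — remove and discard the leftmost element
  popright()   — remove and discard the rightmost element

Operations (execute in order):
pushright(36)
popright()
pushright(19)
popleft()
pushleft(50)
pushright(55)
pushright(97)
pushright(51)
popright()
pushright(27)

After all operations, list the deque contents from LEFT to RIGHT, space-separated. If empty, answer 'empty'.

Answer: 50 55 97 27

Derivation:
pushright(36): [36]
popright(): []
pushright(19): [19]
popleft(): []
pushleft(50): [50]
pushright(55): [50, 55]
pushright(97): [50, 55, 97]
pushright(51): [50, 55, 97, 51]
popright(): [50, 55, 97]
pushright(27): [50, 55, 97, 27]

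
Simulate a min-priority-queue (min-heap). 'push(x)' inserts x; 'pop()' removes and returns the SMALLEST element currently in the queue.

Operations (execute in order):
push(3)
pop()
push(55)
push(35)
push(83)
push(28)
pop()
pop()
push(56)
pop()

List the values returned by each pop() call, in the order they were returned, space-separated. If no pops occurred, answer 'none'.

push(3): heap contents = [3]
pop() → 3: heap contents = []
push(55): heap contents = [55]
push(35): heap contents = [35, 55]
push(83): heap contents = [35, 55, 83]
push(28): heap contents = [28, 35, 55, 83]
pop() → 28: heap contents = [35, 55, 83]
pop() → 35: heap contents = [55, 83]
push(56): heap contents = [55, 56, 83]
pop() → 55: heap contents = [56, 83]

Answer: 3 28 35 55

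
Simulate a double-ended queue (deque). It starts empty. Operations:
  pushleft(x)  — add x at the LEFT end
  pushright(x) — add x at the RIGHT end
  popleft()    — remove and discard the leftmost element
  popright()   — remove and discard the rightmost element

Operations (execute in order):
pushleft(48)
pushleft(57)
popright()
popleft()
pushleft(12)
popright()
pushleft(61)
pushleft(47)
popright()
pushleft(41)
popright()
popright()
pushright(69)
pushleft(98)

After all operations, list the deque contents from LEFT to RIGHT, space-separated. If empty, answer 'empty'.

Answer: 98 69

Derivation:
pushleft(48): [48]
pushleft(57): [57, 48]
popright(): [57]
popleft(): []
pushleft(12): [12]
popright(): []
pushleft(61): [61]
pushleft(47): [47, 61]
popright(): [47]
pushleft(41): [41, 47]
popright(): [41]
popright(): []
pushright(69): [69]
pushleft(98): [98, 69]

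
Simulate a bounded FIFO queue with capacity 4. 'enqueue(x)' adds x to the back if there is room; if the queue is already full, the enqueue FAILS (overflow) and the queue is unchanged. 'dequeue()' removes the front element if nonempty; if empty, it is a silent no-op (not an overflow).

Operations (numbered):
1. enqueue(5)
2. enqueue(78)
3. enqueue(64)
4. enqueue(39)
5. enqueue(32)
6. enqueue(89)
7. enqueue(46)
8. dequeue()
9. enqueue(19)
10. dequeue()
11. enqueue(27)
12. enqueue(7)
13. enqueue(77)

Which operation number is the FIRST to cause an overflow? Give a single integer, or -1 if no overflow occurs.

1. enqueue(5): size=1
2. enqueue(78): size=2
3. enqueue(64): size=3
4. enqueue(39): size=4
5. enqueue(32): size=4=cap → OVERFLOW (fail)
6. enqueue(89): size=4=cap → OVERFLOW (fail)
7. enqueue(46): size=4=cap → OVERFLOW (fail)
8. dequeue(): size=3
9. enqueue(19): size=4
10. dequeue(): size=3
11. enqueue(27): size=4
12. enqueue(7): size=4=cap → OVERFLOW (fail)
13. enqueue(77): size=4=cap → OVERFLOW (fail)

Answer: 5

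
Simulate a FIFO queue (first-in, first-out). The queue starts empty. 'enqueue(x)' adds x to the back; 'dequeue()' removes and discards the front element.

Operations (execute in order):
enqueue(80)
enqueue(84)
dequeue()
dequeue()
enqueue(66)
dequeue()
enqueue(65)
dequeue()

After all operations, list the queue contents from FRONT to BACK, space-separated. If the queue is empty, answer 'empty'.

Answer: empty

Derivation:
enqueue(80): [80]
enqueue(84): [80, 84]
dequeue(): [84]
dequeue(): []
enqueue(66): [66]
dequeue(): []
enqueue(65): [65]
dequeue(): []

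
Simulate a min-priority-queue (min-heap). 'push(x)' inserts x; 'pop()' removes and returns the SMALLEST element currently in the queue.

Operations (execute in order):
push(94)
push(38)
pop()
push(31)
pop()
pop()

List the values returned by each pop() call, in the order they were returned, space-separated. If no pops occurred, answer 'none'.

Answer: 38 31 94

Derivation:
push(94): heap contents = [94]
push(38): heap contents = [38, 94]
pop() → 38: heap contents = [94]
push(31): heap contents = [31, 94]
pop() → 31: heap contents = [94]
pop() → 94: heap contents = []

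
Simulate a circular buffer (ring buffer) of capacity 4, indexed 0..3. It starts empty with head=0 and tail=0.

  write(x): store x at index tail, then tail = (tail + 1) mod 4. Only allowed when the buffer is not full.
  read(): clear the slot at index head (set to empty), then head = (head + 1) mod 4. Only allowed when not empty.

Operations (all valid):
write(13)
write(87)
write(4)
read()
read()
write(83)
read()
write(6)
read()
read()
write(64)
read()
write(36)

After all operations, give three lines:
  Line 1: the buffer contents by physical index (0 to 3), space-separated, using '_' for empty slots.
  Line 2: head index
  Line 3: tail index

write(13): buf=[13 _ _ _], head=0, tail=1, size=1
write(87): buf=[13 87 _ _], head=0, tail=2, size=2
write(4): buf=[13 87 4 _], head=0, tail=3, size=3
read(): buf=[_ 87 4 _], head=1, tail=3, size=2
read(): buf=[_ _ 4 _], head=2, tail=3, size=1
write(83): buf=[_ _ 4 83], head=2, tail=0, size=2
read(): buf=[_ _ _ 83], head=3, tail=0, size=1
write(6): buf=[6 _ _ 83], head=3, tail=1, size=2
read(): buf=[6 _ _ _], head=0, tail=1, size=1
read(): buf=[_ _ _ _], head=1, tail=1, size=0
write(64): buf=[_ 64 _ _], head=1, tail=2, size=1
read(): buf=[_ _ _ _], head=2, tail=2, size=0
write(36): buf=[_ _ 36 _], head=2, tail=3, size=1

Answer: _ _ 36 _
2
3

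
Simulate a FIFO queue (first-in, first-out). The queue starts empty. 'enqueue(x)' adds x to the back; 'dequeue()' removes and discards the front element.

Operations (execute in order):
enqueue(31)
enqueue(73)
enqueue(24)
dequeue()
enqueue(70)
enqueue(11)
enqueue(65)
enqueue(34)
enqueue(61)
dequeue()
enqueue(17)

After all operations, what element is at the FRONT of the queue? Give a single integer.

Answer: 24

Derivation:
enqueue(31): queue = [31]
enqueue(73): queue = [31, 73]
enqueue(24): queue = [31, 73, 24]
dequeue(): queue = [73, 24]
enqueue(70): queue = [73, 24, 70]
enqueue(11): queue = [73, 24, 70, 11]
enqueue(65): queue = [73, 24, 70, 11, 65]
enqueue(34): queue = [73, 24, 70, 11, 65, 34]
enqueue(61): queue = [73, 24, 70, 11, 65, 34, 61]
dequeue(): queue = [24, 70, 11, 65, 34, 61]
enqueue(17): queue = [24, 70, 11, 65, 34, 61, 17]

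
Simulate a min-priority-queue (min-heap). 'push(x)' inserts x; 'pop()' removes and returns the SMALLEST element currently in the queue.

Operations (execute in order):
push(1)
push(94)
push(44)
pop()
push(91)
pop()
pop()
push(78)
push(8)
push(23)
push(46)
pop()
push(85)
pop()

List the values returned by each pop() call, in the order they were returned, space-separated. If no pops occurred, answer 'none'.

push(1): heap contents = [1]
push(94): heap contents = [1, 94]
push(44): heap contents = [1, 44, 94]
pop() → 1: heap contents = [44, 94]
push(91): heap contents = [44, 91, 94]
pop() → 44: heap contents = [91, 94]
pop() → 91: heap contents = [94]
push(78): heap contents = [78, 94]
push(8): heap contents = [8, 78, 94]
push(23): heap contents = [8, 23, 78, 94]
push(46): heap contents = [8, 23, 46, 78, 94]
pop() → 8: heap contents = [23, 46, 78, 94]
push(85): heap contents = [23, 46, 78, 85, 94]
pop() → 23: heap contents = [46, 78, 85, 94]

Answer: 1 44 91 8 23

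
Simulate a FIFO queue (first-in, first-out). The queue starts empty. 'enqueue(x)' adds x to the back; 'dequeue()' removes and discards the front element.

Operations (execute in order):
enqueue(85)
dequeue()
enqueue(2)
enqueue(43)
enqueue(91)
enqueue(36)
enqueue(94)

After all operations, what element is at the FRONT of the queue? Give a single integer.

enqueue(85): queue = [85]
dequeue(): queue = []
enqueue(2): queue = [2]
enqueue(43): queue = [2, 43]
enqueue(91): queue = [2, 43, 91]
enqueue(36): queue = [2, 43, 91, 36]
enqueue(94): queue = [2, 43, 91, 36, 94]

Answer: 2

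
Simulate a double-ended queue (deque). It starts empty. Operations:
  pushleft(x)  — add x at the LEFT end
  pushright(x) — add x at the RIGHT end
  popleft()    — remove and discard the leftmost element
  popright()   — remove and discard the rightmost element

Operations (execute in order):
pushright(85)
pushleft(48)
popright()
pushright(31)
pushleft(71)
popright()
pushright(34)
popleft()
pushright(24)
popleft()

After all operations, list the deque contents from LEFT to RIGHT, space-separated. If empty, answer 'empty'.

Answer: 34 24

Derivation:
pushright(85): [85]
pushleft(48): [48, 85]
popright(): [48]
pushright(31): [48, 31]
pushleft(71): [71, 48, 31]
popright(): [71, 48]
pushright(34): [71, 48, 34]
popleft(): [48, 34]
pushright(24): [48, 34, 24]
popleft(): [34, 24]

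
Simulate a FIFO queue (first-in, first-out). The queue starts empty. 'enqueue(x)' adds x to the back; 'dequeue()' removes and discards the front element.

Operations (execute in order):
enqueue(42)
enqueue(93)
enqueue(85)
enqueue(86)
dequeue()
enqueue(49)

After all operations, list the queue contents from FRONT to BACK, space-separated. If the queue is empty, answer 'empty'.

Answer: 93 85 86 49

Derivation:
enqueue(42): [42]
enqueue(93): [42, 93]
enqueue(85): [42, 93, 85]
enqueue(86): [42, 93, 85, 86]
dequeue(): [93, 85, 86]
enqueue(49): [93, 85, 86, 49]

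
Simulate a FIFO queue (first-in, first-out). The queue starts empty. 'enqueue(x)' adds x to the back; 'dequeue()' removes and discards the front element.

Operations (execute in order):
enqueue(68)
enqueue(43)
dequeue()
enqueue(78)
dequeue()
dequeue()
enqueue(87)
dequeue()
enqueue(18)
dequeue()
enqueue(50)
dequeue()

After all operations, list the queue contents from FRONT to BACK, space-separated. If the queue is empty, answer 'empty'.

enqueue(68): [68]
enqueue(43): [68, 43]
dequeue(): [43]
enqueue(78): [43, 78]
dequeue(): [78]
dequeue(): []
enqueue(87): [87]
dequeue(): []
enqueue(18): [18]
dequeue(): []
enqueue(50): [50]
dequeue(): []

Answer: empty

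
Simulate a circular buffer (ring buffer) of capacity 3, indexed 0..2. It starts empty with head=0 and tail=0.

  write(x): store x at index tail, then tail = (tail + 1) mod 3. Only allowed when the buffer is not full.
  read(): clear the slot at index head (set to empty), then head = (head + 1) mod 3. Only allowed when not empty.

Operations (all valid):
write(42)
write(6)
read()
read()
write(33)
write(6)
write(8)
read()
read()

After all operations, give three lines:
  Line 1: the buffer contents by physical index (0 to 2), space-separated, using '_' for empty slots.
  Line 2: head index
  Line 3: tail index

Answer: _ 8 _
1
2

Derivation:
write(42): buf=[42 _ _], head=0, tail=1, size=1
write(6): buf=[42 6 _], head=0, tail=2, size=2
read(): buf=[_ 6 _], head=1, tail=2, size=1
read(): buf=[_ _ _], head=2, tail=2, size=0
write(33): buf=[_ _ 33], head=2, tail=0, size=1
write(6): buf=[6 _ 33], head=2, tail=1, size=2
write(8): buf=[6 8 33], head=2, tail=2, size=3
read(): buf=[6 8 _], head=0, tail=2, size=2
read(): buf=[_ 8 _], head=1, tail=2, size=1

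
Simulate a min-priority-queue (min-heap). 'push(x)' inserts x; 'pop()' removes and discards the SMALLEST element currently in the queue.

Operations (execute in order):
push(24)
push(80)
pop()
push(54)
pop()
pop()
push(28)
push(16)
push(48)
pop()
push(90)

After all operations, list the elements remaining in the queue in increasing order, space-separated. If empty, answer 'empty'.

Answer: 28 48 90

Derivation:
push(24): heap contents = [24]
push(80): heap contents = [24, 80]
pop() → 24: heap contents = [80]
push(54): heap contents = [54, 80]
pop() → 54: heap contents = [80]
pop() → 80: heap contents = []
push(28): heap contents = [28]
push(16): heap contents = [16, 28]
push(48): heap contents = [16, 28, 48]
pop() → 16: heap contents = [28, 48]
push(90): heap contents = [28, 48, 90]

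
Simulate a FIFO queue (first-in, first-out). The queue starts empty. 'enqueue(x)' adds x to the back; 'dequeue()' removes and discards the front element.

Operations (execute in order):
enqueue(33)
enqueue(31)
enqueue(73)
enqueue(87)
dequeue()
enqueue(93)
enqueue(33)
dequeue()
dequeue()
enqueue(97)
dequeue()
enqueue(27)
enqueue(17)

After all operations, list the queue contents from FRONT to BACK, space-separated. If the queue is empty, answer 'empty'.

enqueue(33): [33]
enqueue(31): [33, 31]
enqueue(73): [33, 31, 73]
enqueue(87): [33, 31, 73, 87]
dequeue(): [31, 73, 87]
enqueue(93): [31, 73, 87, 93]
enqueue(33): [31, 73, 87, 93, 33]
dequeue(): [73, 87, 93, 33]
dequeue(): [87, 93, 33]
enqueue(97): [87, 93, 33, 97]
dequeue(): [93, 33, 97]
enqueue(27): [93, 33, 97, 27]
enqueue(17): [93, 33, 97, 27, 17]

Answer: 93 33 97 27 17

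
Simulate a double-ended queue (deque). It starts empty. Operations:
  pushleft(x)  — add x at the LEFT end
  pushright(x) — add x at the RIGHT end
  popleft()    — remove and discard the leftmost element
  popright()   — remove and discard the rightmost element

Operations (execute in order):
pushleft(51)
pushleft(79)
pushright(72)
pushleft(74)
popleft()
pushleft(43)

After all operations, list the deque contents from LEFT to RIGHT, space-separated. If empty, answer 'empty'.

pushleft(51): [51]
pushleft(79): [79, 51]
pushright(72): [79, 51, 72]
pushleft(74): [74, 79, 51, 72]
popleft(): [79, 51, 72]
pushleft(43): [43, 79, 51, 72]

Answer: 43 79 51 72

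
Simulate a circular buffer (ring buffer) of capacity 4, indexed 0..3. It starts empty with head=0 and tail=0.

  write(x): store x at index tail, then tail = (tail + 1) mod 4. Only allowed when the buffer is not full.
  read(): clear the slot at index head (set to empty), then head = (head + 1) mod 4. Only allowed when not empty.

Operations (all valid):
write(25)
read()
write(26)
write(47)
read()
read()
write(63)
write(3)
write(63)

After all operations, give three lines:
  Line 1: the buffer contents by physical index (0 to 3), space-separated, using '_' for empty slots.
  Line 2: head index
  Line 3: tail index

write(25): buf=[25 _ _ _], head=0, tail=1, size=1
read(): buf=[_ _ _ _], head=1, tail=1, size=0
write(26): buf=[_ 26 _ _], head=1, tail=2, size=1
write(47): buf=[_ 26 47 _], head=1, tail=3, size=2
read(): buf=[_ _ 47 _], head=2, tail=3, size=1
read(): buf=[_ _ _ _], head=3, tail=3, size=0
write(63): buf=[_ _ _ 63], head=3, tail=0, size=1
write(3): buf=[3 _ _ 63], head=3, tail=1, size=2
write(63): buf=[3 63 _ 63], head=3, tail=2, size=3

Answer: 3 63 _ 63
3
2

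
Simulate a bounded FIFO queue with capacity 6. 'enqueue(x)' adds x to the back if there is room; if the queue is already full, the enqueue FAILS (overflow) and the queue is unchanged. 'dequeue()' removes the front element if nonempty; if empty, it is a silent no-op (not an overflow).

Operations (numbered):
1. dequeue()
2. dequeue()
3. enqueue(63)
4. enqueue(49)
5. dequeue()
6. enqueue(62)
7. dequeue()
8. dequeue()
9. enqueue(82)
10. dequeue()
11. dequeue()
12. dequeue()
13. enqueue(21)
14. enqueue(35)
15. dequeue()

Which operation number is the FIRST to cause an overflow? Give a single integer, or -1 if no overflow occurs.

1. dequeue(): empty, no-op, size=0
2. dequeue(): empty, no-op, size=0
3. enqueue(63): size=1
4. enqueue(49): size=2
5. dequeue(): size=1
6. enqueue(62): size=2
7. dequeue(): size=1
8. dequeue(): size=0
9. enqueue(82): size=1
10. dequeue(): size=0
11. dequeue(): empty, no-op, size=0
12. dequeue(): empty, no-op, size=0
13. enqueue(21): size=1
14. enqueue(35): size=2
15. dequeue(): size=1

Answer: -1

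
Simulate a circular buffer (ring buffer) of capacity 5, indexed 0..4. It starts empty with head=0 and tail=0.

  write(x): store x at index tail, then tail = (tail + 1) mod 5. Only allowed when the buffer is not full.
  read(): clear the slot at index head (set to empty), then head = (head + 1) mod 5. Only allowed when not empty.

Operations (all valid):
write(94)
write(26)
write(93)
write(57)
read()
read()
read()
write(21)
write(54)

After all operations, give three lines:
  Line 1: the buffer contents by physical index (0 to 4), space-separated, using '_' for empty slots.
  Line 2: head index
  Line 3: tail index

write(94): buf=[94 _ _ _ _], head=0, tail=1, size=1
write(26): buf=[94 26 _ _ _], head=0, tail=2, size=2
write(93): buf=[94 26 93 _ _], head=0, tail=3, size=3
write(57): buf=[94 26 93 57 _], head=0, tail=4, size=4
read(): buf=[_ 26 93 57 _], head=1, tail=4, size=3
read(): buf=[_ _ 93 57 _], head=2, tail=4, size=2
read(): buf=[_ _ _ 57 _], head=3, tail=4, size=1
write(21): buf=[_ _ _ 57 21], head=3, tail=0, size=2
write(54): buf=[54 _ _ 57 21], head=3, tail=1, size=3

Answer: 54 _ _ 57 21
3
1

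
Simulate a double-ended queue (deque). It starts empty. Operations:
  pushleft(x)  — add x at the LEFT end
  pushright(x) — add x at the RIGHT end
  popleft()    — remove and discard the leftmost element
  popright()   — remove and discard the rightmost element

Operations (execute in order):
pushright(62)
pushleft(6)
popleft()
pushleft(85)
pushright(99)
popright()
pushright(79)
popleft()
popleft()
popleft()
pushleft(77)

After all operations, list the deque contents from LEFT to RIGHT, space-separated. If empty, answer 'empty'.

pushright(62): [62]
pushleft(6): [6, 62]
popleft(): [62]
pushleft(85): [85, 62]
pushright(99): [85, 62, 99]
popright(): [85, 62]
pushright(79): [85, 62, 79]
popleft(): [62, 79]
popleft(): [79]
popleft(): []
pushleft(77): [77]

Answer: 77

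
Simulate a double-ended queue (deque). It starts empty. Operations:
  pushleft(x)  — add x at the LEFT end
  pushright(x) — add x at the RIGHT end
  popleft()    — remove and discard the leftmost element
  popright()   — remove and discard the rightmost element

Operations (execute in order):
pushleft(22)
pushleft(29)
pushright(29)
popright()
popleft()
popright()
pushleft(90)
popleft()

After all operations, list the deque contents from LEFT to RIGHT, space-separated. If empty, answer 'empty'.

Answer: empty

Derivation:
pushleft(22): [22]
pushleft(29): [29, 22]
pushright(29): [29, 22, 29]
popright(): [29, 22]
popleft(): [22]
popright(): []
pushleft(90): [90]
popleft(): []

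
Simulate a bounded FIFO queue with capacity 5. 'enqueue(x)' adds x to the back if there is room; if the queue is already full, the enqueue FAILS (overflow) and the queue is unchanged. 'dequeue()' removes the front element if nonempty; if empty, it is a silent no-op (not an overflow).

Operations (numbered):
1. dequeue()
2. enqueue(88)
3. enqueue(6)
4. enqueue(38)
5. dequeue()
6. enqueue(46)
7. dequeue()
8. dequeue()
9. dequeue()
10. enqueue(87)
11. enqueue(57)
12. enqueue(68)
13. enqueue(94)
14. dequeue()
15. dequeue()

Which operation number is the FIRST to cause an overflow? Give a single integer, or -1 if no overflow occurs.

Answer: -1

Derivation:
1. dequeue(): empty, no-op, size=0
2. enqueue(88): size=1
3. enqueue(6): size=2
4. enqueue(38): size=3
5. dequeue(): size=2
6. enqueue(46): size=3
7. dequeue(): size=2
8. dequeue(): size=1
9. dequeue(): size=0
10. enqueue(87): size=1
11. enqueue(57): size=2
12. enqueue(68): size=3
13. enqueue(94): size=4
14. dequeue(): size=3
15. dequeue(): size=2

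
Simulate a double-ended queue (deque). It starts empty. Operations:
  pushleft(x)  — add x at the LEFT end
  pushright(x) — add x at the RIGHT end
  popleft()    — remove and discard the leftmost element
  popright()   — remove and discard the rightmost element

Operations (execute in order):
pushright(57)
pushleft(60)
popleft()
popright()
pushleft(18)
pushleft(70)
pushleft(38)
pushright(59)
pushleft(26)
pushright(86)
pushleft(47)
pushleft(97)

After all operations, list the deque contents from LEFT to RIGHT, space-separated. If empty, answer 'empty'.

Answer: 97 47 26 38 70 18 59 86

Derivation:
pushright(57): [57]
pushleft(60): [60, 57]
popleft(): [57]
popright(): []
pushleft(18): [18]
pushleft(70): [70, 18]
pushleft(38): [38, 70, 18]
pushright(59): [38, 70, 18, 59]
pushleft(26): [26, 38, 70, 18, 59]
pushright(86): [26, 38, 70, 18, 59, 86]
pushleft(47): [47, 26, 38, 70, 18, 59, 86]
pushleft(97): [97, 47, 26, 38, 70, 18, 59, 86]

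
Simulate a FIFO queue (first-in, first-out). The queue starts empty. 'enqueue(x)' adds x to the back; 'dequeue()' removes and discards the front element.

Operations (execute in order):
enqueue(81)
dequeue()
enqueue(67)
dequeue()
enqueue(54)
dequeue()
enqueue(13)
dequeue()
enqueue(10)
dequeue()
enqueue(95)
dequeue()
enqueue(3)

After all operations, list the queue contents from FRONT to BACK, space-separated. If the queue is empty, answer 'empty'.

enqueue(81): [81]
dequeue(): []
enqueue(67): [67]
dequeue(): []
enqueue(54): [54]
dequeue(): []
enqueue(13): [13]
dequeue(): []
enqueue(10): [10]
dequeue(): []
enqueue(95): [95]
dequeue(): []
enqueue(3): [3]

Answer: 3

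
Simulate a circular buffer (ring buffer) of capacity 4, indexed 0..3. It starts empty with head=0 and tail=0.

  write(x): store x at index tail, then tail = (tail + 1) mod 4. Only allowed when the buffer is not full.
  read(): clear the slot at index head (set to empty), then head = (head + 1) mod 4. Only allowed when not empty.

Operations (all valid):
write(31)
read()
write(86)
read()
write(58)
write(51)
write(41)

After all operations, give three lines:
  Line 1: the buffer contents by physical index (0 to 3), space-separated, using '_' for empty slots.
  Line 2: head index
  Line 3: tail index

write(31): buf=[31 _ _ _], head=0, tail=1, size=1
read(): buf=[_ _ _ _], head=1, tail=1, size=0
write(86): buf=[_ 86 _ _], head=1, tail=2, size=1
read(): buf=[_ _ _ _], head=2, tail=2, size=0
write(58): buf=[_ _ 58 _], head=2, tail=3, size=1
write(51): buf=[_ _ 58 51], head=2, tail=0, size=2
write(41): buf=[41 _ 58 51], head=2, tail=1, size=3

Answer: 41 _ 58 51
2
1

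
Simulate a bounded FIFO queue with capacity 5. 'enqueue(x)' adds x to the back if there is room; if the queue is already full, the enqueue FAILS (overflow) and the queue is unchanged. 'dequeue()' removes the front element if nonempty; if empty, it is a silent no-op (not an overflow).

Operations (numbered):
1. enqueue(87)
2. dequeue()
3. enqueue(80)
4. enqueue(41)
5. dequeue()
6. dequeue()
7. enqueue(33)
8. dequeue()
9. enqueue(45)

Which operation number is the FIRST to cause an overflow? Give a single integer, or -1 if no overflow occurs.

1. enqueue(87): size=1
2. dequeue(): size=0
3. enqueue(80): size=1
4. enqueue(41): size=2
5. dequeue(): size=1
6. dequeue(): size=0
7. enqueue(33): size=1
8. dequeue(): size=0
9. enqueue(45): size=1

Answer: -1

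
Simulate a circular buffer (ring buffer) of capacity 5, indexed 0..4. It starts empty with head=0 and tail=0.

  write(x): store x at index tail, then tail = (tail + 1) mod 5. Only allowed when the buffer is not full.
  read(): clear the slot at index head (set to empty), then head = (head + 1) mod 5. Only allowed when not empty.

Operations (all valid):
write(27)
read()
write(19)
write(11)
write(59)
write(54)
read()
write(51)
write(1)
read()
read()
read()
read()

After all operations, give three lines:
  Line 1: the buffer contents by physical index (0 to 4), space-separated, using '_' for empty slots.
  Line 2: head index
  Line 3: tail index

Answer: _ 1 _ _ _
1
2

Derivation:
write(27): buf=[27 _ _ _ _], head=0, tail=1, size=1
read(): buf=[_ _ _ _ _], head=1, tail=1, size=0
write(19): buf=[_ 19 _ _ _], head=1, tail=2, size=1
write(11): buf=[_ 19 11 _ _], head=1, tail=3, size=2
write(59): buf=[_ 19 11 59 _], head=1, tail=4, size=3
write(54): buf=[_ 19 11 59 54], head=1, tail=0, size=4
read(): buf=[_ _ 11 59 54], head=2, tail=0, size=3
write(51): buf=[51 _ 11 59 54], head=2, tail=1, size=4
write(1): buf=[51 1 11 59 54], head=2, tail=2, size=5
read(): buf=[51 1 _ 59 54], head=3, tail=2, size=4
read(): buf=[51 1 _ _ 54], head=4, tail=2, size=3
read(): buf=[51 1 _ _ _], head=0, tail=2, size=2
read(): buf=[_ 1 _ _ _], head=1, tail=2, size=1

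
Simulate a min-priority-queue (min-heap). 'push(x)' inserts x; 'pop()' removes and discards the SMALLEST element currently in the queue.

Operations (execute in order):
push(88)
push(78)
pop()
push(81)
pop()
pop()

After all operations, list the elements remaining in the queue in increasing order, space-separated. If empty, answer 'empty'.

Answer: empty

Derivation:
push(88): heap contents = [88]
push(78): heap contents = [78, 88]
pop() → 78: heap contents = [88]
push(81): heap contents = [81, 88]
pop() → 81: heap contents = [88]
pop() → 88: heap contents = []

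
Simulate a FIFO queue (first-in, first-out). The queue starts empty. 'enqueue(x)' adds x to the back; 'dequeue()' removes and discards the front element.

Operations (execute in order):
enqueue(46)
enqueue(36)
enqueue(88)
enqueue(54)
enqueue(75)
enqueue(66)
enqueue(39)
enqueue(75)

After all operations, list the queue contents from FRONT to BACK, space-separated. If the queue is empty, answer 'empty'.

enqueue(46): [46]
enqueue(36): [46, 36]
enqueue(88): [46, 36, 88]
enqueue(54): [46, 36, 88, 54]
enqueue(75): [46, 36, 88, 54, 75]
enqueue(66): [46, 36, 88, 54, 75, 66]
enqueue(39): [46, 36, 88, 54, 75, 66, 39]
enqueue(75): [46, 36, 88, 54, 75, 66, 39, 75]

Answer: 46 36 88 54 75 66 39 75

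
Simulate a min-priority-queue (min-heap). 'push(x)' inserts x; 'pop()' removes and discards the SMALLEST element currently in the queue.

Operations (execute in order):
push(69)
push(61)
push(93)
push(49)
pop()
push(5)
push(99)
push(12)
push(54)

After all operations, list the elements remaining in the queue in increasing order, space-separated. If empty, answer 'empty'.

Answer: 5 12 54 61 69 93 99

Derivation:
push(69): heap contents = [69]
push(61): heap contents = [61, 69]
push(93): heap contents = [61, 69, 93]
push(49): heap contents = [49, 61, 69, 93]
pop() → 49: heap contents = [61, 69, 93]
push(5): heap contents = [5, 61, 69, 93]
push(99): heap contents = [5, 61, 69, 93, 99]
push(12): heap contents = [5, 12, 61, 69, 93, 99]
push(54): heap contents = [5, 12, 54, 61, 69, 93, 99]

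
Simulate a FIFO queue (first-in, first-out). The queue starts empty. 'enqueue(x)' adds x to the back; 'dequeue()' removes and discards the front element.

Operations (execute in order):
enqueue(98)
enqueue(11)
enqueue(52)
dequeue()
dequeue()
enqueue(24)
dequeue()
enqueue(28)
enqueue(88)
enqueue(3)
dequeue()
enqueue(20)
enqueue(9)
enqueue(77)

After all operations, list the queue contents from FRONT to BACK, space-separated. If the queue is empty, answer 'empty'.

Answer: 28 88 3 20 9 77

Derivation:
enqueue(98): [98]
enqueue(11): [98, 11]
enqueue(52): [98, 11, 52]
dequeue(): [11, 52]
dequeue(): [52]
enqueue(24): [52, 24]
dequeue(): [24]
enqueue(28): [24, 28]
enqueue(88): [24, 28, 88]
enqueue(3): [24, 28, 88, 3]
dequeue(): [28, 88, 3]
enqueue(20): [28, 88, 3, 20]
enqueue(9): [28, 88, 3, 20, 9]
enqueue(77): [28, 88, 3, 20, 9, 77]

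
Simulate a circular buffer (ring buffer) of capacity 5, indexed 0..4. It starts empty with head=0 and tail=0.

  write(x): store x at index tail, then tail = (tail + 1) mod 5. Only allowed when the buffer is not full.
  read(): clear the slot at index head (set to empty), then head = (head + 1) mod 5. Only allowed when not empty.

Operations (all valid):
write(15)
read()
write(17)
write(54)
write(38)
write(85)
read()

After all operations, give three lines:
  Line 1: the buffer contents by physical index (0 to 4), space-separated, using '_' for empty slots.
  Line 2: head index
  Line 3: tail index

write(15): buf=[15 _ _ _ _], head=0, tail=1, size=1
read(): buf=[_ _ _ _ _], head=1, tail=1, size=0
write(17): buf=[_ 17 _ _ _], head=1, tail=2, size=1
write(54): buf=[_ 17 54 _ _], head=1, tail=3, size=2
write(38): buf=[_ 17 54 38 _], head=1, tail=4, size=3
write(85): buf=[_ 17 54 38 85], head=1, tail=0, size=4
read(): buf=[_ _ 54 38 85], head=2, tail=0, size=3

Answer: _ _ 54 38 85
2
0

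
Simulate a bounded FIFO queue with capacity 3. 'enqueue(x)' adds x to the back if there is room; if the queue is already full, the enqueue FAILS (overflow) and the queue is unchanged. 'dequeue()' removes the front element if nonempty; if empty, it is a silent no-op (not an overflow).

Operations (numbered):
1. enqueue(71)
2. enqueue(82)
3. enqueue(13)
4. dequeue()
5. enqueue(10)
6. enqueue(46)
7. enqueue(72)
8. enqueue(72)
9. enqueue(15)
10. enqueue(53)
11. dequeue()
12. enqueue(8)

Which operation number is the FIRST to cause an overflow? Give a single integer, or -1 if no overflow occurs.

1. enqueue(71): size=1
2. enqueue(82): size=2
3. enqueue(13): size=3
4. dequeue(): size=2
5. enqueue(10): size=3
6. enqueue(46): size=3=cap → OVERFLOW (fail)
7. enqueue(72): size=3=cap → OVERFLOW (fail)
8. enqueue(72): size=3=cap → OVERFLOW (fail)
9. enqueue(15): size=3=cap → OVERFLOW (fail)
10. enqueue(53): size=3=cap → OVERFLOW (fail)
11. dequeue(): size=2
12. enqueue(8): size=3

Answer: 6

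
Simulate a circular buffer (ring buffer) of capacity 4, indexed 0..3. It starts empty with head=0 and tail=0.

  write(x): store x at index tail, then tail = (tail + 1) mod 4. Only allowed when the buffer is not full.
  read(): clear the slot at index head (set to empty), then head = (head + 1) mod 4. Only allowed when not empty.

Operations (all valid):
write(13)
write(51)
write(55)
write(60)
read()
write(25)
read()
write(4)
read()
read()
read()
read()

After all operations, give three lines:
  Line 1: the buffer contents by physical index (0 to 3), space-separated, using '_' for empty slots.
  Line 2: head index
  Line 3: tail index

write(13): buf=[13 _ _ _], head=0, tail=1, size=1
write(51): buf=[13 51 _ _], head=0, tail=2, size=2
write(55): buf=[13 51 55 _], head=0, tail=3, size=3
write(60): buf=[13 51 55 60], head=0, tail=0, size=4
read(): buf=[_ 51 55 60], head=1, tail=0, size=3
write(25): buf=[25 51 55 60], head=1, tail=1, size=4
read(): buf=[25 _ 55 60], head=2, tail=1, size=3
write(4): buf=[25 4 55 60], head=2, tail=2, size=4
read(): buf=[25 4 _ 60], head=3, tail=2, size=3
read(): buf=[25 4 _ _], head=0, tail=2, size=2
read(): buf=[_ 4 _ _], head=1, tail=2, size=1
read(): buf=[_ _ _ _], head=2, tail=2, size=0

Answer: _ _ _ _
2
2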